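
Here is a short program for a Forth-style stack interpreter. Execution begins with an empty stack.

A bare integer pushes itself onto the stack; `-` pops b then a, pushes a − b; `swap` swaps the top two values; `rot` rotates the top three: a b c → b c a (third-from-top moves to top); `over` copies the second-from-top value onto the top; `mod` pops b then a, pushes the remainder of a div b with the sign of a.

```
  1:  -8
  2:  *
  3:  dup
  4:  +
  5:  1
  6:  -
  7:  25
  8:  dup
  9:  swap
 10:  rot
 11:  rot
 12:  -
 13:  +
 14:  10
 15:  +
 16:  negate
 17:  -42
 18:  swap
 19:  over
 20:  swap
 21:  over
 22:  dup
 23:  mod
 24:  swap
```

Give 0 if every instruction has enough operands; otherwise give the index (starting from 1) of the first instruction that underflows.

-8  -8
*  — needs 2 operands, stack has 1 → underflow

2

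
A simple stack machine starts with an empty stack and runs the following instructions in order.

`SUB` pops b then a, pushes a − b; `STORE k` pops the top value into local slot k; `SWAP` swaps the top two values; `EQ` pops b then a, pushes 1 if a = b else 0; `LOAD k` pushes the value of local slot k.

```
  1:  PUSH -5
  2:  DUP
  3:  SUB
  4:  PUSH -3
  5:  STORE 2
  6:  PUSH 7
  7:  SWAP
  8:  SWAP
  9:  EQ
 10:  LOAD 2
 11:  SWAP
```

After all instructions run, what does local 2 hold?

-3

PUSH -5  [-5]
DUP      [-5, -5]
SUB      [0]
PUSH -3  [0, -3]
STORE 2  [0]
PUSH 7   [0, 7]
SWAP     [7, 0]
SWAP     [0, 7]
EQ       [0]
LOAD 2   [0, -3]
SWAP     [-3, 0]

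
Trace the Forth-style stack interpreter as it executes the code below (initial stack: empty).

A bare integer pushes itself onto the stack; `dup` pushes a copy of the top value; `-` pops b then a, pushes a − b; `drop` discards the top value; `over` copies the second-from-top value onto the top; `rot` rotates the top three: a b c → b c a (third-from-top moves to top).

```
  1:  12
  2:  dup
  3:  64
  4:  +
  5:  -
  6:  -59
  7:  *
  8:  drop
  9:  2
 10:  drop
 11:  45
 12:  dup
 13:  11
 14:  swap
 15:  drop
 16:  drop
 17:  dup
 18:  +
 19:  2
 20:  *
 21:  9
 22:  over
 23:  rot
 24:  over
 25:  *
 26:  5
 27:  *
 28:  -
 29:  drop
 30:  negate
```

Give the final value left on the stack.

-9

12     : [12]
dup    : [12, 12]
64     : [12, 12, 64]
+      : [12, 76]
-      : [-64]
-59    : [-64, -59]
*      : [3776]
drop   : []
2      : [2]
drop   : []
45     : [45]
dup    : [45, 45]
11     : [45, 45, 11]
swap   : [45, 11, 45]
drop   : [45, 11]
drop   : [45]
dup    : [45, 45]
+      : [90]
2      : [90, 2]
*      : [180]
9      : [180, 9]
over   : [180, 9, 180]
rot    : [9, 180, 180]
over   : [9, 180, 180, 180]
*      : [9, 180, 32400]
5      : [9, 180, 32400, 5]
*      : [9, 180, 162000]
-      : [9, -161820]
drop   : [9]
negate : [-9]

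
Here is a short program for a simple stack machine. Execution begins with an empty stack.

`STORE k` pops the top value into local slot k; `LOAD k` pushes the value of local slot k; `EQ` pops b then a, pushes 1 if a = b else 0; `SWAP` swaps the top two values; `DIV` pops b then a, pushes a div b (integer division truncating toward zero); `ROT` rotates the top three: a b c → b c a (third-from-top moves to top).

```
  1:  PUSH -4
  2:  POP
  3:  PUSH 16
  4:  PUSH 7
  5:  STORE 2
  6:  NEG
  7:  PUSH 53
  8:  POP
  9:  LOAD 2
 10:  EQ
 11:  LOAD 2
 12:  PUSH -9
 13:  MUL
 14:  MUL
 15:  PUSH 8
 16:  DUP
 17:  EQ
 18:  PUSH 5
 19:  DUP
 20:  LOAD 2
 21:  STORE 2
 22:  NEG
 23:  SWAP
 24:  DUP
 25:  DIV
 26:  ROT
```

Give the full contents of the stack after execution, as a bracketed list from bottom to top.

PUSH -4 → [-4]
POP     → []
PUSH 16 → [16]
PUSH 7  → [16, 7]
STORE 2 → [16]
NEG     → [-16]
PUSH 53 → [-16, 53]
POP     → [-16]
LOAD 2  → [-16, 7]
EQ      → [0]
LOAD 2  → [0, 7]
PUSH -9 → [0, 7, -9]
MUL     → [0, -63]
MUL     → [0]
PUSH 8  → [0, 8]
DUP     → [0, 8, 8]
EQ      → [0, 1]
PUSH 5  → [0, 1, 5]
DUP     → [0, 1, 5, 5]
LOAD 2  → [0, 1, 5, 5, 7]
STORE 2 → [0, 1, 5, 5]
NEG     → [0, 1, 5, -5]
SWAP    → [0, 1, -5, 5]
DUP     → [0, 1, -5, 5, 5]
DIV     → [0, 1, -5, 1]
ROT     → [0, -5, 1, 1]

[0, -5, 1, 1]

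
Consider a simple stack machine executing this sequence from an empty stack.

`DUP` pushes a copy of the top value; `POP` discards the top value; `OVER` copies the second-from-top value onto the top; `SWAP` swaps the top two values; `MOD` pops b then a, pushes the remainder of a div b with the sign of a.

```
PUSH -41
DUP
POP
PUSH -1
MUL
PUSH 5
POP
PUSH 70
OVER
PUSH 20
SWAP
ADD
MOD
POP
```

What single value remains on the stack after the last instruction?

41

PUSH -41  [-41]
DUP       [-41, -41]
POP       [-41]
PUSH -1   [-41, -1]
MUL       [41]
PUSH 5    [41, 5]
POP       [41]
PUSH 70   [41, 70]
OVER      [41, 70, 41]
PUSH 20   [41, 70, 41, 20]
SWAP      [41, 70, 20, 41]
ADD       [41, 70, 61]
MOD       [41, 9]
POP       [41]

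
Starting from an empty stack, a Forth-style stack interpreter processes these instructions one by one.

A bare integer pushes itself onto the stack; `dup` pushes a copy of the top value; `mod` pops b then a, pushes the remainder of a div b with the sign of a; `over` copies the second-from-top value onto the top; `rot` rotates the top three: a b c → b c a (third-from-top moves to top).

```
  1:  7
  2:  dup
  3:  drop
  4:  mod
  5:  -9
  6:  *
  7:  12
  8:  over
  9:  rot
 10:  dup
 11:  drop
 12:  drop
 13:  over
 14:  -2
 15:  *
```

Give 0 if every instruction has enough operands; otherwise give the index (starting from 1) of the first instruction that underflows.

4

7    → 7
dup  → 7 7
drop → 7
mod  — needs 2 operands, stack has 1 → underflow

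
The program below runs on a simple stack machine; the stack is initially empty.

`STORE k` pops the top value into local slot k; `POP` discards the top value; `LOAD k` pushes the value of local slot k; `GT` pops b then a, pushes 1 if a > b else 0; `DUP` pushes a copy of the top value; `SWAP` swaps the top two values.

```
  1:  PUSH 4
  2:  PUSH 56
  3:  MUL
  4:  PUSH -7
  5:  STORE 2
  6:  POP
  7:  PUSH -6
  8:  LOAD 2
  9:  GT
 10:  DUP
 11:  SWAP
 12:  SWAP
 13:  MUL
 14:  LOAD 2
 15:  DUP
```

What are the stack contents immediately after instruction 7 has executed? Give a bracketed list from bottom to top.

[-6]

PUSH 4  : 4
PUSH 56 : 4 56
MUL     : 224
PUSH -7 : 224 -7
STORE 2 : 224
POP     : (empty)
PUSH -6 : -6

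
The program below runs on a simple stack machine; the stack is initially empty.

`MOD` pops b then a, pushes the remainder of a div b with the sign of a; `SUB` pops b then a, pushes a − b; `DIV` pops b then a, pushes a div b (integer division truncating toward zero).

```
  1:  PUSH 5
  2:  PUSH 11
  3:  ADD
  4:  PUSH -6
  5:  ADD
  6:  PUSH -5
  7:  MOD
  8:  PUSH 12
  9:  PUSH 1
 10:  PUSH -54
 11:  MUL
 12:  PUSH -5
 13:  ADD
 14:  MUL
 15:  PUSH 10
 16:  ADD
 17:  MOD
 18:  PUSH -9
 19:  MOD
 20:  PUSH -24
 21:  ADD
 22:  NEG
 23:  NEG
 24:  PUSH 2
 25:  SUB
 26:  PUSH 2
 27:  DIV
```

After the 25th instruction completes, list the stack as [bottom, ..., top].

[-26]

PUSH 5   → [5]
PUSH 11  → [5, 11]
ADD      → [16]
PUSH -6  → [16, -6]
ADD      → [10]
PUSH -5  → [10, -5]
MOD      → [0]
PUSH 12  → [0, 12]
PUSH 1   → [0, 12, 1]
PUSH -54 → [0, 12, 1, -54]
MUL      → [0, 12, -54]
PUSH -5  → [0, 12, -54, -5]
ADD      → [0, 12, -59]
MUL      → [0, -708]
PUSH 10  → [0, -708, 10]
ADD      → [0, -698]
MOD      → [0]
PUSH -9  → [0, -9]
MOD      → [0]
PUSH -24 → [0, -24]
ADD      → [-24]
NEG      → [24]
NEG      → [-24]
PUSH 2   → [-24, 2]
SUB      → [-26]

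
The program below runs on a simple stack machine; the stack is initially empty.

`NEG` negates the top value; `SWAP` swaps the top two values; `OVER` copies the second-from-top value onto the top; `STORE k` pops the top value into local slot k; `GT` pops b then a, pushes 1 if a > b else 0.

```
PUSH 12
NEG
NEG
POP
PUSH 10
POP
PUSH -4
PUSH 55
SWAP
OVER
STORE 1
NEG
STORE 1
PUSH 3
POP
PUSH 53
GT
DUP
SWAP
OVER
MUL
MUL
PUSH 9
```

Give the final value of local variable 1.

4

PUSH 12 : [12]
NEG     : [-12]
NEG     : [12]
POP     : []
PUSH 10 : [10]
POP     : []
PUSH -4 : [-4]
PUSH 55 : [-4, 55]
SWAP    : [55, -4]
OVER    : [55, -4, 55]
STORE 1 : [55, -4]
NEG     : [55, 4]
STORE 1 : [55]
PUSH 3  : [55, 3]
POP     : [55]
PUSH 53 : [55, 53]
GT      : [1]
DUP     : [1, 1]
SWAP    : [1, 1]
OVER    : [1, 1, 1]
MUL     : [1, 1]
MUL     : [1]
PUSH 9  : [1, 9]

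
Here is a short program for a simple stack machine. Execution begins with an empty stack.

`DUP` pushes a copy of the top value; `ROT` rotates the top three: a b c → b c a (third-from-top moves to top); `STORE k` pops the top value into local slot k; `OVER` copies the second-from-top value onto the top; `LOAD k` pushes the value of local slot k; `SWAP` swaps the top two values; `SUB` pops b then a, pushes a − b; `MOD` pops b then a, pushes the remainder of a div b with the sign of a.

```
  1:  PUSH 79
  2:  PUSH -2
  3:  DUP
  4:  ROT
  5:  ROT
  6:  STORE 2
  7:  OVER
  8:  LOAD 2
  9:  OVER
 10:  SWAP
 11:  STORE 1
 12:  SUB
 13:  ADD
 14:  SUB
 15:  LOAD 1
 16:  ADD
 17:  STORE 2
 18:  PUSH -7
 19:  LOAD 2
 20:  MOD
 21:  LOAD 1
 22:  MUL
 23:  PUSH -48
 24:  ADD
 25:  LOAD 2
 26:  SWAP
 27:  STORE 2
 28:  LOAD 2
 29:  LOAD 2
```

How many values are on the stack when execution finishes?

3

PUSH 79  -> 79
PUSH -2  -> 79 -2
DUP      -> 79 -2 -2
ROT      -> -2 -2 79
ROT      -> -2 79 -2
STORE 2  -> -2 79
OVER     -> -2 79 -2
LOAD 2   -> -2 79 -2 -2
OVER     -> -2 79 -2 -2 -2
SWAP     -> -2 79 -2 -2 -2
STORE 1  -> -2 79 -2 -2
SUB      -> -2 79 0
ADD      -> -2 79
SUB      -> -81
LOAD 1   -> -81 -2
ADD      -> -83
STORE 2  -> (empty)
PUSH -7  -> -7
LOAD 2   -> -7 -83
MOD      -> -7
LOAD 1   -> -7 -2
MUL      -> 14
PUSH -48 -> 14 -48
ADD      -> -34
LOAD 2   -> -34 -83
SWAP     -> -83 -34
STORE 2  -> -83
LOAD 2   -> -83 -34
LOAD 2   -> -83 -34 -34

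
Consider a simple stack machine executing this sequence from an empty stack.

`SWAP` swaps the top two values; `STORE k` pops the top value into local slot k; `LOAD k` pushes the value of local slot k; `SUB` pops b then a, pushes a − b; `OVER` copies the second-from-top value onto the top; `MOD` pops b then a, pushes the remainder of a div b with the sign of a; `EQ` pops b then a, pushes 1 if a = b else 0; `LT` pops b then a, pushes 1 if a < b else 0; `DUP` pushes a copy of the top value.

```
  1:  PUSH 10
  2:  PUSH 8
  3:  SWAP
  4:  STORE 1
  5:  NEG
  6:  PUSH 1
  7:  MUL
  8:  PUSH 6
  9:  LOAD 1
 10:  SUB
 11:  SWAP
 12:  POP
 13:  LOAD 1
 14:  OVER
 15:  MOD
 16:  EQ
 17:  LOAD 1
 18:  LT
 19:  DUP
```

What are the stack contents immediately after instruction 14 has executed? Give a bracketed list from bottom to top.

[-4, 10, -4]

PUSH 10 → 10
PUSH 8  → 10 8
SWAP    → 8 10
STORE 1 → 8
NEG     → -8
PUSH 1  → -8 1
MUL     → -8
PUSH 6  → -8 6
LOAD 1  → -8 6 10
SUB     → -8 -4
SWAP    → -4 -8
POP     → -4
LOAD 1  → -4 10
OVER    → -4 10 -4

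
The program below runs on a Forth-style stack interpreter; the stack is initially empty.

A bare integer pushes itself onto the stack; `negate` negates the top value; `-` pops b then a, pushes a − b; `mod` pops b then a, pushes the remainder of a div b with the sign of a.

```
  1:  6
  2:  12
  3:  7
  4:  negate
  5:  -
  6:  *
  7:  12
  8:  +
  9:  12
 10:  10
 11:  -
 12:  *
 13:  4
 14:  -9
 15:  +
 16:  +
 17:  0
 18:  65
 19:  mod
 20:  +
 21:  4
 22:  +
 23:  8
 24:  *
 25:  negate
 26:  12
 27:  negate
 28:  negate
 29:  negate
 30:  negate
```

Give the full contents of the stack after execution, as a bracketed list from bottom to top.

6      → 6
12     → 6 12
7      → 6 12 7
negate → 6 12 -7
-      → 6 19
*      → 114
12     → 114 12
+      → 126
12     → 126 12
10     → 126 12 10
-      → 126 2
*      → 252
4      → 252 4
-9     → 252 4 -9
+      → 252 -5
+      → 247
0      → 247 0
65     → 247 0 65
mod    → 247 0
+      → 247
4      → 247 4
+      → 251
8      → 251 8
*      → 2008
negate → -2008
12     → -2008 12
negate → -2008 -12
negate → -2008 12
negate → -2008 -12
negate → -2008 12

[-2008, 12]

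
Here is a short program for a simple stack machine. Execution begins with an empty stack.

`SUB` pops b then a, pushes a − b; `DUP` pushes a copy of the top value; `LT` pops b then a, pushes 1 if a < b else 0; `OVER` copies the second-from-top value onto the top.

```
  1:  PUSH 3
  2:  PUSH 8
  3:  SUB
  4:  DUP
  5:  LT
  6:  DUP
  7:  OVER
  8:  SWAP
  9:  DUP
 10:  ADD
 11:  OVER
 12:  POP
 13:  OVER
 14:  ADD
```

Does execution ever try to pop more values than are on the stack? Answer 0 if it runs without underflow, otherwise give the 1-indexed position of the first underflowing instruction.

0

PUSH 3 -> [3]
PUSH 8 -> [3, 8]
SUB    -> [-5]
DUP    -> [-5, -5]
LT     -> [0]
DUP    -> [0, 0]
OVER   -> [0, 0, 0]
SWAP   -> [0, 0, 0]
DUP    -> [0, 0, 0, 0]
ADD    -> [0, 0, 0]
OVER   -> [0, 0, 0, 0]
POP    -> [0, 0, 0]
OVER   -> [0, 0, 0, 0]
ADD    -> [0, 0, 0]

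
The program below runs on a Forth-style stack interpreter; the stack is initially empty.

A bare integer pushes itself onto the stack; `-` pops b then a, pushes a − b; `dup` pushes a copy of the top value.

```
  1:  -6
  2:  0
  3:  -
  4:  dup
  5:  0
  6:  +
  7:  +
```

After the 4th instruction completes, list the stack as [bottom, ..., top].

[-6, -6]

-6   -6
0    -6 0
-    -6
dup  -6 -6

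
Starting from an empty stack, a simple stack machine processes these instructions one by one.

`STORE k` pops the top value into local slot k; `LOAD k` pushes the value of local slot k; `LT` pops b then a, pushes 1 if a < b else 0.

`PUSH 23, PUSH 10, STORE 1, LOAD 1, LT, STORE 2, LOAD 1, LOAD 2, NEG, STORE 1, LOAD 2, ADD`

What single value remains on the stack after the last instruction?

10

PUSH 23 : [23]
PUSH 10 : [23, 10]
STORE 1 : [23]
LOAD 1  : [23, 10]
LT      : [0]
STORE 2 : []
LOAD 1  : [10]
LOAD 2  : [10, 0]
NEG     : [10, 0]
STORE 1 : [10]
LOAD 2  : [10, 0]
ADD     : [10]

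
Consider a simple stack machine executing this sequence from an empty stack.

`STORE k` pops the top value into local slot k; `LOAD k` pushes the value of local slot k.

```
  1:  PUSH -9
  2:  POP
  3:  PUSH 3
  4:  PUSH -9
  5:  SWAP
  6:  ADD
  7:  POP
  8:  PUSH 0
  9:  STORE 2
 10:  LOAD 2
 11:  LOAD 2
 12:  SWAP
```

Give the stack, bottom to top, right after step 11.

PUSH -9 → -9
POP     → (empty)
PUSH 3  → 3
PUSH -9 → 3 -9
SWAP    → -9 3
ADD     → -6
POP     → (empty)
PUSH 0  → 0
STORE 2 → (empty)
LOAD 2  → 0
LOAD 2  → 0 0

[0, 0]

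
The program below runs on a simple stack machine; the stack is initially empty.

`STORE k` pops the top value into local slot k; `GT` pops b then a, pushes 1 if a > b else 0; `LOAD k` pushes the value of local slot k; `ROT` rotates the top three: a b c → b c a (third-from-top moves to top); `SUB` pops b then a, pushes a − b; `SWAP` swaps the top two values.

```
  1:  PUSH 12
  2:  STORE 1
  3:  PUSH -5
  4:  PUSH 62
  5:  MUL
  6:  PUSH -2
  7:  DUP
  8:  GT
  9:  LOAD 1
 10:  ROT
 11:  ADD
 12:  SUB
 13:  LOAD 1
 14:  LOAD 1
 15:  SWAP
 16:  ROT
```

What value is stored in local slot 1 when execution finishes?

PUSH 12 -> [12]
STORE 1 -> []
PUSH -5 -> [-5]
PUSH 62 -> [-5, 62]
MUL     -> [-310]
PUSH -2 -> [-310, -2]
DUP     -> [-310, -2, -2]
GT      -> [-310, 0]
LOAD 1  -> [-310, 0, 12]
ROT     -> [0, 12, -310]
ADD     -> [0, -298]
SUB     -> [298]
LOAD 1  -> [298, 12]
LOAD 1  -> [298, 12, 12]
SWAP    -> [298, 12, 12]
ROT     -> [12, 12, 298]

12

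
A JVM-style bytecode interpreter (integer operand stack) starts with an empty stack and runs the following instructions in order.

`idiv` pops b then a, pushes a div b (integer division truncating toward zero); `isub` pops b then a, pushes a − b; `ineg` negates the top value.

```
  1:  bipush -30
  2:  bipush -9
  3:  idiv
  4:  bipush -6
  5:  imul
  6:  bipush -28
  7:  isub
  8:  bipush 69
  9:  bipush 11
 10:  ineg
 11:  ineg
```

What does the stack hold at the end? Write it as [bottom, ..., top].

[10, 69, 11]

bipush -30 -> -30
bipush -9  -> -30 -9
idiv       -> 3
bipush -6  -> 3 -6
imul       -> -18
bipush -28 -> -18 -28
isub       -> 10
bipush 69  -> 10 69
bipush 11  -> 10 69 11
ineg       -> 10 69 -11
ineg       -> 10 69 11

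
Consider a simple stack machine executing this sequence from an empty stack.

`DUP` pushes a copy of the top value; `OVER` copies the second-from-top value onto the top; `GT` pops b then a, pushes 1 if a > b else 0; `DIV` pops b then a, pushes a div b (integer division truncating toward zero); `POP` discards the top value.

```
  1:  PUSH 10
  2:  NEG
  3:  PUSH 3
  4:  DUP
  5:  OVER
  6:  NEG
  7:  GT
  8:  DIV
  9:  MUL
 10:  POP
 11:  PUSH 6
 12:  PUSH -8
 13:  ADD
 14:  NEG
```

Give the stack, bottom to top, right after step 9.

[-30]

PUSH 10  10
NEG      -10
PUSH 3   -10 3
DUP      -10 3 3
OVER     -10 3 3 3
NEG      -10 3 3 -3
GT       -10 3 1
DIV      -10 3
MUL      -30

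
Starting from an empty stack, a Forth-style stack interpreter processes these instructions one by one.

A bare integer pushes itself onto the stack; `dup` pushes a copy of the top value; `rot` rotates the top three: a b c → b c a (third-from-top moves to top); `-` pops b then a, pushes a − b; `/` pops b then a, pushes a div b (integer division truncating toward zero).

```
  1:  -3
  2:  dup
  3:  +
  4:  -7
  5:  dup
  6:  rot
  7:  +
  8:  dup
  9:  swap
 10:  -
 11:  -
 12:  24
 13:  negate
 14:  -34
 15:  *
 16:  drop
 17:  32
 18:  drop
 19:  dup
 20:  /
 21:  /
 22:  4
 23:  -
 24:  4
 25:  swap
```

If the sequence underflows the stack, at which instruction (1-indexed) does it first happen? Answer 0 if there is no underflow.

-3      -3
dup     -3 -3
+       -6
-7      -6 -7
dup     -6 -7 -7
rot     -7 -7 -6
+       -7 -13
dup     -7 -13 -13
swap    -7 -13 -13
-       -7 0
-       -7
24      -7 24
negate  -7 -24
-34     -7 -24 -34
*       -7 816
drop    -7
32      -7 32
drop    -7
dup     -7 -7
/       1
/  — needs 2 operands, stack has 1 → underflow

21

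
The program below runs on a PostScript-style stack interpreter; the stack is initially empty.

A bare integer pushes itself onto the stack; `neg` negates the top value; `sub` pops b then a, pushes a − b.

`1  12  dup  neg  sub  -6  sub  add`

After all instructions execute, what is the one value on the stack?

1   -> 1
12  -> 1 12
dup -> 1 12 12
neg -> 1 12 -12
sub -> 1 24
-6  -> 1 24 -6
sub -> 1 30
add -> 31

31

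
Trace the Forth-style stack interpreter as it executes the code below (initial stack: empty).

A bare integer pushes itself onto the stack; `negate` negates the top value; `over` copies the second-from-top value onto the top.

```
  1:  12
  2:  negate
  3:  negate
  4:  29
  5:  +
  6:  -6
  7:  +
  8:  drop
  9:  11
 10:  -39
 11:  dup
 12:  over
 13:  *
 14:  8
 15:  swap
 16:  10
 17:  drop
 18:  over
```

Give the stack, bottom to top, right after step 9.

[11]

12     → 12
negate → -12
negate → 12
29     → 12 29
+      → 41
-6     → 41 -6
+      → 35
drop   → (empty)
11     → 11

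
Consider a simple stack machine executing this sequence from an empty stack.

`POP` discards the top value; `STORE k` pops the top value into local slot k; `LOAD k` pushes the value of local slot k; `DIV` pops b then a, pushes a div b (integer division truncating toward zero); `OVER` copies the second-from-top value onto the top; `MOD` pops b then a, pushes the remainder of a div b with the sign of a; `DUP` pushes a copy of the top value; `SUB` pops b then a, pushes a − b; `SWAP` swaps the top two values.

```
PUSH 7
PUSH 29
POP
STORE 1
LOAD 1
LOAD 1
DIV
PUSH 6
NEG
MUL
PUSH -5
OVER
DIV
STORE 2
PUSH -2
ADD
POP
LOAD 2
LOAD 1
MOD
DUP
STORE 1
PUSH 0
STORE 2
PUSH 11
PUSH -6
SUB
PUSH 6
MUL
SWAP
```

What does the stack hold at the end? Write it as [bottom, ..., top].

PUSH 7  -> 7
PUSH 29 -> 7 29
POP     -> 7
STORE 1 -> (empty)
LOAD 1  -> 7
LOAD 1  -> 7 7
DIV     -> 1
PUSH 6  -> 1 6
NEG     -> 1 -6
MUL     -> -6
PUSH -5 -> -6 -5
OVER    -> -6 -5 -6
DIV     -> -6 0
STORE 2 -> -6
PUSH -2 -> -6 -2
ADD     -> -8
POP     -> (empty)
LOAD 2  -> 0
LOAD 1  -> 0 7
MOD     -> 0
DUP     -> 0 0
STORE 1 -> 0
PUSH 0  -> 0 0
STORE 2 -> 0
PUSH 11 -> 0 11
PUSH -6 -> 0 11 -6
SUB     -> 0 17
PUSH 6  -> 0 17 6
MUL     -> 0 102
SWAP    -> 102 0

[102, 0]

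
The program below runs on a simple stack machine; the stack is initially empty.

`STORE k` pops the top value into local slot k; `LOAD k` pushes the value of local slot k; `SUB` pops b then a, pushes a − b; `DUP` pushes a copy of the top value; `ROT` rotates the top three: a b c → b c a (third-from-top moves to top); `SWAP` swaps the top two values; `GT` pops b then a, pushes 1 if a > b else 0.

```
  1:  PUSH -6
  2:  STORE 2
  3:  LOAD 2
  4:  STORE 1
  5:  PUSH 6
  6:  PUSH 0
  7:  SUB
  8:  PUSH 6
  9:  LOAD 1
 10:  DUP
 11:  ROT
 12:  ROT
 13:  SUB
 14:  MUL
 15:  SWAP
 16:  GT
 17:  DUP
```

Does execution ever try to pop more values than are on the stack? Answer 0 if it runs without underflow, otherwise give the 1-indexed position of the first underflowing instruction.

0

PUSH -6 → [-6]
STORE 2 → []
LOAD 2  → [-6]
STORE 1 → []
PUSH 6  → [6]
PUSH 0  → [6, 0]
SUB     → [6]
PUSH 6  → [6, 6]
LOAD 1  → [6, 6, -6]
DUP     → [6, 6, -6, -6]
ROT     → [6, -6, -6, 6]
ROT     → [6, -6, 6, -6]
SUB     → [6, -6, 12]
MUL     → [6, -72]
SWAP    → [-72, 6]
GT      → [0]
DUP     → [0, 0]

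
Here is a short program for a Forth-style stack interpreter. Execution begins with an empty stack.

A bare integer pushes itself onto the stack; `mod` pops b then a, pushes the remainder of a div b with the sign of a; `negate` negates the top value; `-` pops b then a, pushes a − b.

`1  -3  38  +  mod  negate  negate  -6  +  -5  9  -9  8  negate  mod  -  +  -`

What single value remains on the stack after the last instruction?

1       1
-3      1 -3
38      1 -3 38
+       1 35
mod     1
negate  -1
negate  1
-6      1 -6
+       -5
-5      -5 -5
9       -5 -5 9
-9      -5 -5 9 -9
8       -5 -5 9 -9 8
negate  -5 -5 9 -9 -8
mod     -5 -5 9 -1
-       -5 -5 10
+       -5 5
-       -10

-10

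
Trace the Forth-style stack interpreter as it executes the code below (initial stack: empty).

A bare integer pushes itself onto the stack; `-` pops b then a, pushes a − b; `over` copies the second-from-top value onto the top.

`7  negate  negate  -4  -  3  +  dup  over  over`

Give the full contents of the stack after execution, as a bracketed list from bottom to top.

[14, 14, 14, 14]

7      : 7
negate : -7
negate : 7
-4     : 7 -4
-      : 11
3      : 11 3
+      : 14
dup    : 14 14
over   : 14 14 14
over   : 14 14 14 14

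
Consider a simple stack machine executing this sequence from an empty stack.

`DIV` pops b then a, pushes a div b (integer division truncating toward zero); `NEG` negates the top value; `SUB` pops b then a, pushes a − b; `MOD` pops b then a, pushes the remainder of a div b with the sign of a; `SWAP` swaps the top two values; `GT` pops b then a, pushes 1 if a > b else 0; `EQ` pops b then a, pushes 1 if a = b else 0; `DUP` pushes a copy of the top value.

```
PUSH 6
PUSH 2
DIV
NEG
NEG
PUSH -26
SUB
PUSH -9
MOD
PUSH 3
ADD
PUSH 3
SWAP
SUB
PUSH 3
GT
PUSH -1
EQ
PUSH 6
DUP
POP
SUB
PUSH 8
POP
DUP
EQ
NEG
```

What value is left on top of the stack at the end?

-1

PUSH 6   → 6
PUSH 2   → 6 2
DIV      → 3
NEG      → -3
NEG      → 3
PUSH -26 → 3 -26
SUB      → 29
PUSH -9  → 29 -9
MOD      → 2
PUSH 3   → 2 3
ADD      → 5
PUSH 3   → 5 3
SWAP     → 3 5
SUB      → -2
PUSH 3   → -2 3
GT       → 0
PUSH -1  → 0 -1
EQ       → 0
PUSH 6   → 0 6
DUP      → 0 6 6
POP      → 0 6
SUB      → -6
PUSH 8   → -6 8
POP      → -6
DUP      → -6 -6
EQ       → 1
NEG      → -1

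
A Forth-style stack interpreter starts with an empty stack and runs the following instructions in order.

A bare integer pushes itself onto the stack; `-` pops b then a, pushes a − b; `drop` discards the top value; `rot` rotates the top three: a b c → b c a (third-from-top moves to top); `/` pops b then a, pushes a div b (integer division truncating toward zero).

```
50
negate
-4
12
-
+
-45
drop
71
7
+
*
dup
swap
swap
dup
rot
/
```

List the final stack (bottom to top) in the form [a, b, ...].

[-5148, 1]

50     → [50]
negate → [-50]
-4     → [-50, -4]
12     → [-50, -4, 12]
-      → [-50, -16]
+      → [-66]
-45    → [-66, -45]
drop   → [-66]
71     → [-66, 71]
7      → [-66, 71, 7]
+      → [-66, 78]
*      → [-5148]
dup    → [-5148, -5148]
swap   → [-5148, -5148]
swap   → [-5148, -5148]
dup    → [-5148, -5148, -5148]
rot    → [-5148, -5148, -5148]
/      → [-5148, 1]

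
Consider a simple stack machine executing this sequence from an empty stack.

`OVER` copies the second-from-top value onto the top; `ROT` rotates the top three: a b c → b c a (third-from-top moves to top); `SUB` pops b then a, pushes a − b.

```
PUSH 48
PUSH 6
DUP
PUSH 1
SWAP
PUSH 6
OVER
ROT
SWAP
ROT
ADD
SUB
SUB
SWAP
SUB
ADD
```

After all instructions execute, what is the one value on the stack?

PUSH 48 → [48]
PUSH 6  → [48, 6]
DUP     → [48, 6, 6]
PUSH 1  → [48, 6, 6, 1]
SWAP    → [48, 6, 1, 6]
PUSH 6  → [48, 6, 1, 6, 6]
OVER    → [48, 6, 1, 6, 6, 6]
ROT     → [48, 6, 1, 6, 6, 6]
SWAP    → [48, 6, 1, 6, 6, 6]
ROT     → [48, 6, 1, 6, 6, 6]
ADD     → [48, 6, 1, 6, 12]
SUB     → [48, 6, 1, -6]
SUB     → [48, 6, 7]
SWAP    → [48, 7, 6]
SUB     → [48, 1]
ADD     → [49]

49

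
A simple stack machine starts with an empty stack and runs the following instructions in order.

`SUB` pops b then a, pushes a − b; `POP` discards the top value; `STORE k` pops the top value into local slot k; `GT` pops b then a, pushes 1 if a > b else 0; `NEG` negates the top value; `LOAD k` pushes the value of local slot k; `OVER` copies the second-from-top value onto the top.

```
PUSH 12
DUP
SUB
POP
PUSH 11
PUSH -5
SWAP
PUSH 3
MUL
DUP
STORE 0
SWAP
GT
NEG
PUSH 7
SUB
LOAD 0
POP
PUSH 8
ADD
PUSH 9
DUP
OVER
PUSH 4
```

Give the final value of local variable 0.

33

PUSH 12 → [12]
DUP     → [12, 12]
SUB     → [0]
POP     → []
PUSH 11 → [11]
PUSH -5 → [11, -5]
SWAP    → [-5, 11]
PUSH 3  → [-5, 11, 3]
MUL     → [-5, 33]
DUP     → [-5, 33, 33]
STORE 0 → [-5, 33]
SWAP    → [33, -5]
GT      → [1]
NEG     → [-1]
PUSH 7  → [-1, 7]
SUB     → [-8]
LOAD 0  → [-8, 33]
POP     → [-8]
PUSH 8  → [-8, 8]
ADD     → [0]
PUSH 9  → [0, 9]
DUP     → [0, 9, 9]
OVER    → [0, 9, 9, 9]
PUSH 4  → [0, 9, 9, 9, 4]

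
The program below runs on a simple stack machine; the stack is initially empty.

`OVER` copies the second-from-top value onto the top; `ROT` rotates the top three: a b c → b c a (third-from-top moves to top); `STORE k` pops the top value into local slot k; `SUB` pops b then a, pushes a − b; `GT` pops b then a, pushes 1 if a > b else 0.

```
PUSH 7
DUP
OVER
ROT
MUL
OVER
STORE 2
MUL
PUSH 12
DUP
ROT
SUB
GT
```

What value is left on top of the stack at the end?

1

PUSH 7   [7]
DUP      [7, 7]
OVER     [7, 7, 7]
ROT      [7, 7, 7]
MUL      [7, 49]
OVER     [7, 49, 7]
STORE 2  [7, 49]
MUL      [343]
PUSH 12  [343, 12]
DUP      [343, 12, 12]
ROT      [12, 12, 343]
SUB      [12, -331]
GT       [1]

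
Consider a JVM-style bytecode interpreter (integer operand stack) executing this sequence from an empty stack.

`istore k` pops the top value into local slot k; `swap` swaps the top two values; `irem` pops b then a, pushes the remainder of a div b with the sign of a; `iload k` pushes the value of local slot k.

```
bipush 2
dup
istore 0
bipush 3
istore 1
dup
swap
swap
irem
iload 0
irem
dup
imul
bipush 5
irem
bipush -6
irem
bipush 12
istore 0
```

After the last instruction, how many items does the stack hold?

1

bipush 2  -> 2
dup       -> 2 2
istore 0  -> 2
bipush 3  -> 2 3
istore 1  -> 2
dup       -> 2 2
swap      -> 2 2
swap      -> 2 2
irem      -> 0
iload 0   -> 0 2
irem      -> 0
dup       -> 0 0
imul      -> 0
bipush 5  -> 0 5
irem      -> 0
bipush -6 -> 0 -6
irem      -> 0
bipush 12 -> 0 12
istore 0  -> 0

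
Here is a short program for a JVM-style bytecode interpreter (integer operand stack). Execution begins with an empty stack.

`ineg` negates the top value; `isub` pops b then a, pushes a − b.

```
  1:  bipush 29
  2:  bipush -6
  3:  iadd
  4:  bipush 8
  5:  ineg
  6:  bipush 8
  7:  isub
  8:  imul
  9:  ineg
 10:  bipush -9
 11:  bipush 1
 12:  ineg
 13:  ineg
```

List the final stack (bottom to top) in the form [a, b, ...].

bipush 29  29
bipush -6  29 -6
iadd       23
bipush 8   23 8
ineg       23 -8
bipush 8   23 -8 8
isub       23 -16
imul       -368
ineg       368
bipush -9  368 -9
bipush 1   368 -9 1
ineg       368 -9 -1
ineg       368 -9 1

[368, -9, 1]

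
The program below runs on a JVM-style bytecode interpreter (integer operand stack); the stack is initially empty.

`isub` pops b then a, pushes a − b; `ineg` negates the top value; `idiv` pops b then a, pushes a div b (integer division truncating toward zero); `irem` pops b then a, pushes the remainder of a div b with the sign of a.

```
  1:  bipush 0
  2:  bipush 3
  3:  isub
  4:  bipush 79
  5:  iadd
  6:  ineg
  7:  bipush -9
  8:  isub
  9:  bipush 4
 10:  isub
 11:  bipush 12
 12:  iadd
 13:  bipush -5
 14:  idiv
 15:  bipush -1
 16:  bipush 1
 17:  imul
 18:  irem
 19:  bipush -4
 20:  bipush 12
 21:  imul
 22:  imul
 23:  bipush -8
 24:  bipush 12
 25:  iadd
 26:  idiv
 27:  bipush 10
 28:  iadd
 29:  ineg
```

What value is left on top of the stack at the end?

-10

bipush 0  : [0]
bipush 3  : [0, 3]
isub      : [-3]
bipush 79 : [-3, 79]
iadd      : [76]
ineg      : [-76]
bipush -9 : [-76, -9]
isub      : [-67]
bipush 4  : [-67, 4]
isub      : [-71]
bipush 12 : [-71, 12]
iadd      : [-59]
bipush -5 : [-59, -5]
idiv      : [11]
bipush -1 : [11, -1]
bipush 1  : [11, -1, 1]
imul      : [11, -1]
irem      : [0]
bipush -4 : [0, -4]
bipush 12 : [0, -4, 12]
imul      : [0, -48]
imul      : [0]
bipush -8 : [0, -8]
bipush 12 : [0, -8, 12]
iadd      : [0, 4]
idiv      : [0]
bipush 10 : [0, 10]
iadd      : [10]
ineg      : [-10]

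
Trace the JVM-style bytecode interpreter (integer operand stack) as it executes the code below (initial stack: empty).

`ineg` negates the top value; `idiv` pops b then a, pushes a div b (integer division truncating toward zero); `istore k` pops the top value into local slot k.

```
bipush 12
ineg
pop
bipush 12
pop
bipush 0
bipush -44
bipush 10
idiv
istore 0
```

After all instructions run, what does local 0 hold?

bipush 12   [12]
ineg        [-12]
pop         []
bipush 12   [12]
pop         []
bipush 0    [0]
bipush -44  [0, -44]
bipush 10   [0, -44, 10]
idiv        [0, -4]
istore 0    [0]

-4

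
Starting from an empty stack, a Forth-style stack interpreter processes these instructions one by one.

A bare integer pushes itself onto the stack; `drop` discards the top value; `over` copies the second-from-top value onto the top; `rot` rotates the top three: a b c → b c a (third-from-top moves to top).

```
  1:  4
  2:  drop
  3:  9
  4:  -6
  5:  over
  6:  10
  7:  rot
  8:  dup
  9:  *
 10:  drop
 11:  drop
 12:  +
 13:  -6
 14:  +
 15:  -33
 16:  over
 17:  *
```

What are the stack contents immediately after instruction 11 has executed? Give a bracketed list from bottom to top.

4    -> [4]
drop -> []
9    -> [9]
-6   -> [9, -6]
over -> [9, -6, 9]
10   -> [9, -6, 9, 10]
rot  -> [9, 9, 10, -6]
dup  -> [9, 9, 10, -6, -6]
*    -> [9, 9, 10, 36]
drop -> [9, 9, 10]
drop -> [9, 9]

[9, 9]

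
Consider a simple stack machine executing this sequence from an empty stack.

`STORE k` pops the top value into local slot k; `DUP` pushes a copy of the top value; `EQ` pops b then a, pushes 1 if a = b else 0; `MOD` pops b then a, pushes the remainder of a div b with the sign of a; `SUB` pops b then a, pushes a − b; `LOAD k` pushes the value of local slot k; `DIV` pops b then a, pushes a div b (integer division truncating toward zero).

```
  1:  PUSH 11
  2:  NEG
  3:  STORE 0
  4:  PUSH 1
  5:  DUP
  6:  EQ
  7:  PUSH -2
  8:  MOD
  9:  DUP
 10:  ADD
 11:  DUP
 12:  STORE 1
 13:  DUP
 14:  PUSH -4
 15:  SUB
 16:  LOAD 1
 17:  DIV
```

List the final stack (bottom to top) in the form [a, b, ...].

[2, 3]

PUSH 11 -> [11]
NEG     -> [-11]
STORE 0 -> []
PUSH 1  -> [1]
DUP     -> [1, 1]
EQ      -> [1]
PUSH -2 -> [1, -2]
MOD     -> [1]
DUP     -> [1, 1]
ADD     -> [2]
DUP     -> [2, 2]
STORE 1 -> [2]
DUP     -> [2, 2]
PUSH -4 -> [2, 2, -4]
SUB     -> [2, 6]
LOAD 1  -> [2, 6, 2]
DIV     -> [2, 3]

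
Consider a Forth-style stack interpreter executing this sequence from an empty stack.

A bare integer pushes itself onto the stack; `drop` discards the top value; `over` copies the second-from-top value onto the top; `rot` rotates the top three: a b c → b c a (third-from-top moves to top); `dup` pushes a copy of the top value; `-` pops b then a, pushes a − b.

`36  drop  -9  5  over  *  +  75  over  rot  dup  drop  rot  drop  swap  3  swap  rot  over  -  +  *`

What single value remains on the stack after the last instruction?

-162

36   → [36]
drop → []
-9   → [-9]
5    → [-9, 5]
over → [-9, 5, -9]
*    → [-9, -45]
+    → [-54]
75   → [-54, 75]
over → [-54, 75, -54]
rot  → [75, -54, -54]
dup  → [75, -54, -54, -54]
drop → [75, -54, -54]
rot  → [-54, -54, 75]
drop → [-54, -54]
swap → [-54, -54]
3    → [-54, -54, 3]
swap → [-54, 3, -54]
rot  → [3, -54, -54]
over → [3, -54, -54, -54]
-    → [3, -54, 0]
+    → [3, -54]
*    → [-162]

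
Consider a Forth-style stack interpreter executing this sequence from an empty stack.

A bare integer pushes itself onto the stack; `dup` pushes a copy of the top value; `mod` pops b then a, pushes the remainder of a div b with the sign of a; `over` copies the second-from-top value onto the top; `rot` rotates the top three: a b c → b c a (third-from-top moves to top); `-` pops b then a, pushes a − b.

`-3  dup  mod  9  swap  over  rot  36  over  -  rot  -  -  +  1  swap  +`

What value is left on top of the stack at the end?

-8

-3   -> [-3]
dup  -> [-3, -3]
mod  -> [0]
9    -> [0, 9]
swap -> [9, 0]
over -> [9, 0, 9]
rot  -> [0, 9, 9]
36   -> [0, 9, 9, 36]
over -> [0, 9, 9, 36, 9]
-    -> [0, 9, 9, 27]
rot  -> [0, 9, 27, 9]
-    -> [0, 9, 18]
-    -> [0, -9]
+    -> [-9]
1    -> [-9, 1]
swap -> [1, -9]
+    -> [-8]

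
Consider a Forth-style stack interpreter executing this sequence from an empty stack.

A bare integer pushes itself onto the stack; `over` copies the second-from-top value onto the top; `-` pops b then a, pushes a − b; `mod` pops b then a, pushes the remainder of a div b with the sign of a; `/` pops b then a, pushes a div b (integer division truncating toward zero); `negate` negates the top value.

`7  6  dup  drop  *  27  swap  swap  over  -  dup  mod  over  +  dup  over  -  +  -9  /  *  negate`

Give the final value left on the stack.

168

7       [7]
6       [7, 6]
dup     [7, 6, 6]
drop    [7, 6]
*       [42]
27      [42, 27]
swap    [27, 42]
swap    [42, 27]
over    [42, 27, 42]
-       [42, -15]
dup     [42, -15, -15]
mod     [42, 0]
over    [42, 0, 42]
+       [42, 42]
dup     [42, 42, 42]
over    [42, 42, 42, 42]
-       [42, 42, 0]
+       [42, 42]
-9      [42, 42, -9]
/       [42, -4]
*       [-168]
negate  [168]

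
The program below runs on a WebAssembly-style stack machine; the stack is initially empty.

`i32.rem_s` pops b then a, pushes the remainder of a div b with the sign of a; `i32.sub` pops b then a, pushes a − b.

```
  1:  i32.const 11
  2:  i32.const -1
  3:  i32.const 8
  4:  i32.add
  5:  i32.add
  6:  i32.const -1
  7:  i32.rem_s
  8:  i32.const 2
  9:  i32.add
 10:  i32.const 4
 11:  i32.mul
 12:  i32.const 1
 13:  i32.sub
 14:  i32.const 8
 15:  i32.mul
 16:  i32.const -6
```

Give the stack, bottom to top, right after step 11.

[8]

i32.const 11 -> 11
i32.const -1 -> 11 -1
i32.const 8  -> 11 -1 8
i32.add      -> 11 7
i32.add      -> 18
i32.const -1 -> 18 -1
i32.rem_s    -> 0
i32.const 2  -> 0 2
i32.add      -> 2
i32.const 4  -> 2 4
i32.mul      -> 8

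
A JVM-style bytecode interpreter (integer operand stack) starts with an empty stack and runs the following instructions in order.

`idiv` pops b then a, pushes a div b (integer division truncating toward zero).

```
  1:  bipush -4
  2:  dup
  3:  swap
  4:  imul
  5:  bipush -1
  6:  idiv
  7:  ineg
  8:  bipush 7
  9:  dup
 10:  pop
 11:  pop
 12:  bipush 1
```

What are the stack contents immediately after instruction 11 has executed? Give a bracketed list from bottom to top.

[16]

bipush -4  -4
dup        -4 -4
swap       -4 -4
imul       16
bipush -1  16 -1
idiv       -16
ineg       16
bipush 7   16 7
dup        16 7 7
pop        16 7
pop        16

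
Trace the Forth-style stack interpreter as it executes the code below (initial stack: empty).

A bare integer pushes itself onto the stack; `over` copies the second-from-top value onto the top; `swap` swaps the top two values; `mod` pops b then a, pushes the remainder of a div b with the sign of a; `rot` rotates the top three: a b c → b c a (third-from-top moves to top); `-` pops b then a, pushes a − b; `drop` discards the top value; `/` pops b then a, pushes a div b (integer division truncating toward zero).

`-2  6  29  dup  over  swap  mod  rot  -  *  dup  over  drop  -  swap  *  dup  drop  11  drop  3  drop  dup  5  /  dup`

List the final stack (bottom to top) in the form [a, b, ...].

[0, 0, 0]

-2   -> -2
6    -> -2 6
29   -> -2 6 29
dup  -> -2 6 29 29
over -> -2 6 29 29 29
swap -> -2 6 29 29 29
mod  -> -2 6 29 0
rot  -> -2 29 0 6
-    -> -2 29 -6
*    -> -2 -174
dup  -> -2 -174 -174
over -> -2 -174 -174 -174
drop -> -2 -174 -174
-    -> -2 0
swap -> 0 -2
*    -> 0
dup  -> 0 0
drop -> 0
11   -> 0 11
drop -> 0
3    -> 0 3
drop -> 0
dup  -> 0 0
5    -> 0 0 5
/    -> 0 0
dup  -> 0 0 0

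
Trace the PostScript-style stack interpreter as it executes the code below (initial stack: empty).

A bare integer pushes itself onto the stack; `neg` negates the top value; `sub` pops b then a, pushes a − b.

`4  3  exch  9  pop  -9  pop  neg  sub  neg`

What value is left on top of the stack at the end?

-7

4    → [4]
3    → [4, 3]
exch → [3, 4]
9    → [3, 4, 9]
pop  → [3, 4]
-9   → [3, 4, -9]
pop  → [3, 4]
neg  → [3, -4]
sub  → [7]
neg  → [-7]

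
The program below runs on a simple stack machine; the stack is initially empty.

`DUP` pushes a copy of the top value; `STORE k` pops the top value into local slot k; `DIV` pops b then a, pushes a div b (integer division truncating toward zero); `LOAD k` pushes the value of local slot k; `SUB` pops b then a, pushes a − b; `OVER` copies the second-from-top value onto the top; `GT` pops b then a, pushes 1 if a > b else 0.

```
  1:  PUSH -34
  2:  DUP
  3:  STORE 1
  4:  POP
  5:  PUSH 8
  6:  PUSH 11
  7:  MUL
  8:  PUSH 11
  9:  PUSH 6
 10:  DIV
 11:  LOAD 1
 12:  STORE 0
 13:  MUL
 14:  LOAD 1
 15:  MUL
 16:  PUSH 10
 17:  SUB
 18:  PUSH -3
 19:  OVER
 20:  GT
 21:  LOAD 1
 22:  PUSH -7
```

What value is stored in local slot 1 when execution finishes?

PUSH -34 -> [-34]
DUP      -> [-34, -34]
STORE 1  -> [-34]
POP      -> []
PUSH 8   -> [8]
PUSH 11  -> [8, 11]
MUL      -> [88]
PUSH 11  -> [88, 11]
PUSH 6   -> [88, 11, 6]
DIV      -> [88, 1]
LOAD 1   -> [88, 1, -34]
STORE 0  -> [88, 1]
MUL      -> [88]
LOAD 1   -> [88, -34]
MUL      -> [-2992]
PUSH 10  -> [-2992, 10]
SUB      -> [-3002]
PUSH -3  -> [-3002, -3]
OVER     -> [-3002, -3, -3002]
GT       -> [-3002, 1]
LOAD 1   -> [-3002, 1, -34]
PUSH -7  -> [-3002, 1, -34, -7]

-34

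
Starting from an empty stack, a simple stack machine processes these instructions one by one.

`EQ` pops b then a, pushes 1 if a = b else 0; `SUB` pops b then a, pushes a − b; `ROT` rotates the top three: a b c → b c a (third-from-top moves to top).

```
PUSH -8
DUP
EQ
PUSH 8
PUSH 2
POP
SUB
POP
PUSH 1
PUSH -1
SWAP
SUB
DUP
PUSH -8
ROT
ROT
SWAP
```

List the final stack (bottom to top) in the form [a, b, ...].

PUSH -8 -> -8
DUP     -> -8 -8
EQ      -> 1
PUSH 8  -> 1 8
PUSH 2  -> 1 8 2
POP     -> 1 8
SUB     -> -7
POP     -> (empty)
PUSH 1  -> 1
PUSH -1 -> 1 -1
SWAP    -> -1 1
SUB     -> -2
DUP     -> -2 -2
PUSH -8 -> -2 -2 -8
ROT     -> -2 -8 -2
ROT     -> -8 -2 -2
SWAP    -> -8 -2 -2

[-8, -2, -2]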